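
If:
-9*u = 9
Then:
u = -1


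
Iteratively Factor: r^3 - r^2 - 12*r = (r)*(r^2 - r - 12) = r*(r + 3)*(r - 4)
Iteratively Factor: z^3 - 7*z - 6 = (z + 1)*(z^2 - z - 6) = (z - 3)*(z + 1)*(z + 2)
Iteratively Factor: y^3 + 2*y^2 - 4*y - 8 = (y - 2)*(y^2 + 4*y + 4) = (y - 2)*(y + 2)*(y + 2)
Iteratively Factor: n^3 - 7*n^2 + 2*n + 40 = (n - 5)*(n^2 - 2*n - 8) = (n - 5)*(n + 2)*(n - 4)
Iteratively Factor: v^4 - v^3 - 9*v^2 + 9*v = (v + 3)*(v^3 - 4*v^2 + 3*v) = (v - 3)*(v + 3)*(v^2 - v) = v*(v - 3)*(v + 3)*(v - 1)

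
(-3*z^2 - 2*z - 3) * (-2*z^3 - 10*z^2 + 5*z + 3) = 6*z^5 + 34*z^4 + 11*z^3 + 11*z^2 - 21*z - 9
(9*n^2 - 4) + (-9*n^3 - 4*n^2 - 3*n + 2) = -9*n^3 + 5*n^2 - 3*n - 2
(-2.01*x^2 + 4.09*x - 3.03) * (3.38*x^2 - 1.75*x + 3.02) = -6.7938*x^4 + 17.3417*x^3 - 23.4691*x^2 + 17.6543*x - 9.1506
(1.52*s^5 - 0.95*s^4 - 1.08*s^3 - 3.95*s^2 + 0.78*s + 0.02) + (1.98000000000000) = 1.52*s^5 - 0.95*s^4 - 1.08*s^3 - 3.95*s^2 + 0.78*s + 2.0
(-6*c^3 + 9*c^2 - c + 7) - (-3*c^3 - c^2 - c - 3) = -3*c^3 + 10*c^2 + 10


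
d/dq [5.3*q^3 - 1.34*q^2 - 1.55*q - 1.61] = 15.9*q^2 - 2.68*q - 1.55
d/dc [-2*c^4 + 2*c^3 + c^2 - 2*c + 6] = -8*c^3 + 6*c^2 + 2*c - 2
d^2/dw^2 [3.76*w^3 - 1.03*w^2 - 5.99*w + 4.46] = 22.56*w - 2.06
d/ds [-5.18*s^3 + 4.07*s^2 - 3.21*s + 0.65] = -15.54*s^2 + 8.14*s - 3.21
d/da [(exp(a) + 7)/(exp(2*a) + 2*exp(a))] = (-exp(2*a) - 14*exp(a) - 14)*exp(-a)/(exp(2*a) + 4*exp(a) + 4)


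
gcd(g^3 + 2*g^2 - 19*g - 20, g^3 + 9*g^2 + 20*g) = g + 5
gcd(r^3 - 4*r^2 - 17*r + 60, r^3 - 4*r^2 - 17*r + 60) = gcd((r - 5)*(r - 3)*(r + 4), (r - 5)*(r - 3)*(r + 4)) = r^3 - 4*r^2 - 17*r + 60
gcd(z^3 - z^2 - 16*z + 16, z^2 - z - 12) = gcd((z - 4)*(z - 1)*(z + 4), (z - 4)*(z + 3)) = z - 4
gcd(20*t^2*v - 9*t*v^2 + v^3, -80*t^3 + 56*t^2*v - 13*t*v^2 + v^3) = 20*t^2 - 9*t*v + v^2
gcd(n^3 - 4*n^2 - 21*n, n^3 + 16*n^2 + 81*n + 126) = n + 3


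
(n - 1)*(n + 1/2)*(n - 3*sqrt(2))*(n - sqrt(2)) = n^4 - 4*sqrt(2)*n^3 - n^3/2 + 2*sqrt(2)*n^2 + 11*n^2/2 - 3*n + 2*sqrt(2)*n - 3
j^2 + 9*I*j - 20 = (j + 4*I)*(j + 5*I)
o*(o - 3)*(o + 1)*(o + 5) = o^4 + 3*o^3 - 13*o^2 - 15*o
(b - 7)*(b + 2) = b^2 - 5*b - 14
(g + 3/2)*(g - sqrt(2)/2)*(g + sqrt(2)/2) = g^3 + 3*g^2/2 - g/2 - 3/4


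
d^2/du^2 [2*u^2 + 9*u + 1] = 4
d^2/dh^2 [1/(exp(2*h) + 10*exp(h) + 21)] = 2*(4*(exp(h) + 5)^2*exp(h) - (2*exp(h) + 5)*(exp(2*h) + 10*exp(h) + 21))*exp(h)/(exp(2*h) + 10*exp(h) + 21)^3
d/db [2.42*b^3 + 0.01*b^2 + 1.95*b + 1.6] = 7.26*b^2 + 0.02*b + 1.95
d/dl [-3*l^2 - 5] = -6*l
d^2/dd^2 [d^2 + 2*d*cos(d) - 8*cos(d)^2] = -2*d*cos(d) - 32*sin(d)^2 - 4*sin(d) + 18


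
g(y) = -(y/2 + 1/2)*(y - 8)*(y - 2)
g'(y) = -(y/2 + 1/2)*(y - 8) - (y/2 + 1/2)*(y - 2) - (y - 8)*(y - 2)/2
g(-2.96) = 53.27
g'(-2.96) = -42.78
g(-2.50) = 35.44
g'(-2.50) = -34.88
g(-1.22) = 3.27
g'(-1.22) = -16.21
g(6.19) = 27.26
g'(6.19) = -4.76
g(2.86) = 8.53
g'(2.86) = 10.47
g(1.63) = -3.10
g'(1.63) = 7.68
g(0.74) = -7.96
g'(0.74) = 2.84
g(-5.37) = 215.30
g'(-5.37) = -94.59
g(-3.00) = 55.00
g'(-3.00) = -43.50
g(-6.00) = 280.00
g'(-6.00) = -111.00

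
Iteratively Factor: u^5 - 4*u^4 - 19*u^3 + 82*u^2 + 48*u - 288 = (u + 2)*(u^4 - 6*u^3 - 7*u^2 + 96*u - 144) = (u + 2)*(u + 4)*(u^3 - 10*u^2 + 33*u - 36) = (u - 3)*(u + 2)*(u + 4)*(u^2 - 7*u + 12) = (u - 4)*(u - 3)*(u + 2)*(u + 4)*(u - 3)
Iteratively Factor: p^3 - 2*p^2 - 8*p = (p + 2)*(p^2 - 4*p) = (p - 4)*(p + 2)*(p)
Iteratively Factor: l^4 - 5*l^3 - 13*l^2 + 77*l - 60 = (l + 4)*(l^3 - 9*l^2 + 23*l - 15) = (l - 5)*(l + 4)*(l^2 - 4*l + 3) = (l - 5)*(l - 1)*(l + 4)*(l - 3)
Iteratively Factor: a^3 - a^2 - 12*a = (a + 3)*(a^2 - 4*a) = a*(a + 3)*(a - 4)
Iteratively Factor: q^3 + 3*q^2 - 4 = (q + 2)*(q^2 + q - 2) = (q - 1)*(q + 2)*(q + 2)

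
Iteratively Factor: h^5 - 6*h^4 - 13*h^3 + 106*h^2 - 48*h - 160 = (h + 1)*(h^4 - 7*h^3 - 6*h^2 + 112*h - 160) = (h - 4)*(h + 1)*(h^3 - 3*h^2 - 18*h + 40) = (h - 4)*(h + 1)*(h + 4)*(h^2 - 7*h + 10) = (h - 4)*(h - 2)*(h + 1)*(h + 4)*(h - 5)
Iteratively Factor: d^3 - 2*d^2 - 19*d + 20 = (d - 5)*(d^2 + 3*d - 4) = (d - 5)*(d + 4)*(d - 1)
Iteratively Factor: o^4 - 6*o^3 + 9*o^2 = (o - 3)*(o^3 - 3*o^2) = o*(o - 3)*(o^2 - 3*o) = o*(o - 3)^2*(o)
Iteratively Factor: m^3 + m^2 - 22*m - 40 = (m + 4)*(m^2 - 3*m - 10) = (m + 2)*(m + 4)*(m - 5)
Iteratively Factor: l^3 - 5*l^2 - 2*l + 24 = (l - 3)*(l^2 - 2*l - 8) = (l - 4)*(l - 3)*(l + 2)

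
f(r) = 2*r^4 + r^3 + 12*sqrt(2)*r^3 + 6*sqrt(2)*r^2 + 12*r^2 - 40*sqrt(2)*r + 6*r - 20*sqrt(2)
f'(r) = 8*r^3 + 3*r^2 + 36*sqrt(2)*r^2 + 12*sqrt(2)*r + 24*r - 40*sqrt(2) + 6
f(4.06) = 1850.15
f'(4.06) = 1539.82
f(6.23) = 7810.01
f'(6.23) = 4231.58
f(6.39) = 8508.39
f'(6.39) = 4499.90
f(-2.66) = 13.08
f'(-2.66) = 71.34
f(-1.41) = 41.27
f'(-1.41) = -23.58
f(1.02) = -37.32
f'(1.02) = 55.80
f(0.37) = -43.24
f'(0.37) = -27.62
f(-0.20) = -17.49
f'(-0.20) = -56.67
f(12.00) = 74839.91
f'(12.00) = 22028.36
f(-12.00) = 13947.29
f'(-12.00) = -6602.93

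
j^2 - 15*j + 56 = (j - 8)*(j - 7)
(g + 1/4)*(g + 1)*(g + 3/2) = g^3 + 11*g^2/4 + 17*g/8 + 3/8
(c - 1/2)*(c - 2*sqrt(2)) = c^2 - 2*sqrt(2)*c - c/2 + sqrt(2)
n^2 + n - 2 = (n - 1)*(n + 2)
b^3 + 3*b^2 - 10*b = b*(b - 2)*(b + 5)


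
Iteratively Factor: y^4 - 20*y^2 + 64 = (y + 4)*(y^3 - 4*y^2 - 4*y + 16) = (y - 2)*(y + 4)*(y^2 - 2*y - 8) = (y - 4)*(y - 2)*(y + 4)*(y + 2)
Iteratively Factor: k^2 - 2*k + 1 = (k - 1)*(k - 1)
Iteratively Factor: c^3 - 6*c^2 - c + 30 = (c + 2)*(c^2 - 8*c + 15) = (c - 3)*(c + 2)*(c - 5)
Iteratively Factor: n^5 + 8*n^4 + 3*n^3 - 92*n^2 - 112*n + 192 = (n - 3)*(n^4 + 11*n^3 + 36*n^2 + 16*n - 64) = (n - 3)*(n + 4)*(n^3 + 7*n^2 + 8*n - 16) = (n - 3)*(n + 4)^2*(n^2 + 3*n - 4) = (n - 3)*(n + 4)^3*(n - 1)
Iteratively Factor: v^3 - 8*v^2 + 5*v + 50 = (v + 2)*(v^2 - 10*v + 25) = (v - 5)*(v + 2)*(v - 5)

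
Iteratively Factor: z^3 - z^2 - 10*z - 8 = (z + 2)*(z^2 - 3*z - 4) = (z - 4)*(z + 2)*(z + 1)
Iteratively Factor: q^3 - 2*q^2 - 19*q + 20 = (q + 4)*(q^2 - 6*q + 5) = (q - 1)*(q + 4)*(q - 5)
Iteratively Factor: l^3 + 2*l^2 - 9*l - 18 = (l - 3)*(l^2 + 5*l + 6) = (l - 3)*(l + 3)*(l + 2)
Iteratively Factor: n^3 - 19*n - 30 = (n - 5)*(n^2 + 5*n + 6) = (n - 5)*(n + 2)*(n + 3)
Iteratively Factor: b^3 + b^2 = (b)*(b^2 + b) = b*(b + 1)*(b)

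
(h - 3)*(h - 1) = h^2 - 4*h + 3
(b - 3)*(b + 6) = b^2 + 3*b - 18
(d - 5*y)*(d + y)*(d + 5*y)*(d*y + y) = d^4*y + d^3*y^2 + d^3*y - 25*d^2*y^3 + d^2*y^2 - 25*d*y^4 - 25*d*y^3 - 25*y^4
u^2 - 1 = (u - 1)*(u + 1)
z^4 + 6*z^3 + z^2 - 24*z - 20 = (z - 2)*(z + 1)*(z + 2)*(z + 5)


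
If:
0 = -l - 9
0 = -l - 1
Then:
No Solution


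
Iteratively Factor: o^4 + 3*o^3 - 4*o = (o)*(o^3 + 3*o^2 - 4) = o*(o - 1)*(o^2 + 4*o + 4) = o*(o - 1)*(o + 2)*(o + 2)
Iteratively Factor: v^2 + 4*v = (v)*(v + 4)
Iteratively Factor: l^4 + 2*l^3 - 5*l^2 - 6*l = (l - 2)*(l^3 + 4*l^2 + 3*l) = l*(l - 2)*(l^2 + 4*l + 3) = l*(l - 2)*(l + 3)*(l + 1)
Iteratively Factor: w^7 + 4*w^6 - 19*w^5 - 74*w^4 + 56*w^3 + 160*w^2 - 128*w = (w)*(w^6 + 4*w^5 - 19*w^4 - 74*w^3 + 56*w^2 + 160*w - 128) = w*(w + 2)*(w^5 + 2*w^4 - 23*w^3 - 28*w^2 + 112*w - 64) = w*(w - 1)*(w + 2)*(w^4 + 3*w^3 - 20*w^2 - 48*w + 64) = w*(w - 1)*(w + 2)*(w + 4)*(w^3 - w^2 - 16*w + 16) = w*(w - 1)^2*(w + 2)*(w + 4)*(w^2 - 16) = w*(w - 1)^2*(w + 2)*(w + 4)^2*(w - 4)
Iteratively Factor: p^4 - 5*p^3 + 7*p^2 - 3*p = (p - 1)*(p^3 - 4*p^2 + 3*p) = (p - 1)^2*(p^2 - 3*p) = (p - 3)*(p - 1)^2*(p)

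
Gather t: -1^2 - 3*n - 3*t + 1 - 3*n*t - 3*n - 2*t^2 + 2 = -6*n - 2*t^2 + t*(-3*n - 3) + 2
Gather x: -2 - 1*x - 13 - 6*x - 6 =-7*x - 21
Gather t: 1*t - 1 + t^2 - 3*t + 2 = t^2 - 2*t + 1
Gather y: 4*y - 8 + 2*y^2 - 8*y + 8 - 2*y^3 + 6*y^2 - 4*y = -2*y^3 + 8*y^2 - 8*y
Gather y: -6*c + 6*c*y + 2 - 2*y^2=6*c*y - 6*c - 2*y^2 + 2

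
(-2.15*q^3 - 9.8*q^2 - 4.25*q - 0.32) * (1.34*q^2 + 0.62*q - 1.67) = -2.881*q^5 - 14.465*q^4 - 8.1805*q^3 + 13.3022*q^2 + 6.8991*q + 0.5344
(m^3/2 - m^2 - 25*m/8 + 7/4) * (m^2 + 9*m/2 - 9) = m^5/2 + 5*m^4/4 - 97*m^3/8 - 53*m^2/16 + 36*m - 63/4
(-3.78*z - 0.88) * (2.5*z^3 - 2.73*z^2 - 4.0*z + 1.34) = -9.45*z^4 + 8.1194*z^3 + 17.5224*z^2 - 1.5452*z - 1.1792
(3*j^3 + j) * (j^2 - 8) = 3*j^5 - 23*j^3 - 8*j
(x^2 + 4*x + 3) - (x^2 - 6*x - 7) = 10*x + 10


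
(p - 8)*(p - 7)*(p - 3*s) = p^3 - 3*p^2*s - 15*p^2 + 45*p*s + 56*p - 168*s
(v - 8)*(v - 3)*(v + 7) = v^3 - 4*v^2 - 53*v + 168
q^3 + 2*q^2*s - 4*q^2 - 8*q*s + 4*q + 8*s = (q - 2)^2*(q + 2*s)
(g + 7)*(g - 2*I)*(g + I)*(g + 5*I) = g^4 + 7*g^3 + 4*I*g^3 + 7*g^2 + 28*I*g^2 + 49*g + 10*I*g + 70*I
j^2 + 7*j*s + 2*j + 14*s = (j + 2)*(j + 7*s)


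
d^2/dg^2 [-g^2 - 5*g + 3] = -2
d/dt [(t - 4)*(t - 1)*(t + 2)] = 3*t^2 - 6*t - 6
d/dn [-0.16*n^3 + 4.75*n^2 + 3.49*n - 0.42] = -0.48*n^2 + 9.5*n + 3.49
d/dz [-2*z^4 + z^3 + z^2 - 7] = z*(-8*z^2 + 3*z + 2)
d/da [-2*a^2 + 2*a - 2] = 2 - 4*a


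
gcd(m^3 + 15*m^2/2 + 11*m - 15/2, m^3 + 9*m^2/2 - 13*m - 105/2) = m^2 + 8*m + 15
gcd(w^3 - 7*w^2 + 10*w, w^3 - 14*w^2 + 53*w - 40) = w - 5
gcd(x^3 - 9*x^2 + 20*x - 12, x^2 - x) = x - 1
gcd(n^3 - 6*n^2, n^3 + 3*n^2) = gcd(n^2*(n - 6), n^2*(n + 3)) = n^2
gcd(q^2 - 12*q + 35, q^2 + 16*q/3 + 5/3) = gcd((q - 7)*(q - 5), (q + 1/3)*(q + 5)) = 1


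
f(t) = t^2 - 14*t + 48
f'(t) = 2*t - 14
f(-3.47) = 108.62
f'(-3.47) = -20.94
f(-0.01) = 48.14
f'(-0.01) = -14.02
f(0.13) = 46.20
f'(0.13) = -13.74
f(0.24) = 44.70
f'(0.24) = -13.52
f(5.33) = 1.79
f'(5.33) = -3.34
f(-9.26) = 263.39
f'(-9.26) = -32.52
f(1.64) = 27.73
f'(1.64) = -10.72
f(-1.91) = 78.39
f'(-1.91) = -17.82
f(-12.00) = 360.00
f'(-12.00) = -38.00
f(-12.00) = 360.00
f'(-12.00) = -38.00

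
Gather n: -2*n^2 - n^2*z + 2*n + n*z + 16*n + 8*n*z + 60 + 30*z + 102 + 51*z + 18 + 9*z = n^2*(-z - 2) + n*(9*z + 18) + 90*z + 180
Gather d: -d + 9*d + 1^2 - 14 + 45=8*d + 32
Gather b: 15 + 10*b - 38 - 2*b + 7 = 8*b - 16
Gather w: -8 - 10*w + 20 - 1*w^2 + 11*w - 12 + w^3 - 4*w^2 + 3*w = w^3 - 5*w^2 + 4*w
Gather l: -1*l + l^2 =l^2 - l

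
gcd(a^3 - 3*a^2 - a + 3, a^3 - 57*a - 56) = a + 1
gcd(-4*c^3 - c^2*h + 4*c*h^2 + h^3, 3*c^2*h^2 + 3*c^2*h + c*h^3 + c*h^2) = 1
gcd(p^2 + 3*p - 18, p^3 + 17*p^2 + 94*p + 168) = p + 6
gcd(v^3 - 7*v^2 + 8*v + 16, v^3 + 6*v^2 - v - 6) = v + 1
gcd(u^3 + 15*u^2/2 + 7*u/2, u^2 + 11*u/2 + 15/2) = 1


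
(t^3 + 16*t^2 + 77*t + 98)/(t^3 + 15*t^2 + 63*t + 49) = (t + 2)/(t + 1)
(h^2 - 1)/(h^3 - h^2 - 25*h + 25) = (h + 1)/(h^2 - 25)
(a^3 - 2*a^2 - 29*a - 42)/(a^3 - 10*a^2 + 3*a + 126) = (a + 2)/(a - 6)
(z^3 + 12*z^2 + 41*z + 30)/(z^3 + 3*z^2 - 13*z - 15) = (z + 6)/(z - 3)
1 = 1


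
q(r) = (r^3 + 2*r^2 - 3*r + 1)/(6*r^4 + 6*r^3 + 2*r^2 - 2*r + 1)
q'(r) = (3*r^2 + 4*r - 3)/(6*r^4 + 6*r^3 + 2*r^2 - 2*r + 1) + (-24*r^3 - 18*r^2 - 4*r + 2)*(r^3 + 2*r^2 - 3*r + 1)/(6*r^4 + 6*r^3 + 2*r^2 - 2*r + 1)^2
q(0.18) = 0.71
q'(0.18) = -2.39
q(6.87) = 0.03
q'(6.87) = -0.00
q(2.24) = 0.07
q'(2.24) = -0.02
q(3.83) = 0.05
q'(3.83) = -0.01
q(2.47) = 0.06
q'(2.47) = -0.02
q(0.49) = 0.08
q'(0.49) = -0.58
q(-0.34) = 1.26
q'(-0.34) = -0.69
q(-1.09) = 0.86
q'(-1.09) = 1.59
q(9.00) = 0.02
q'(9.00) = 0.00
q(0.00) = 1.00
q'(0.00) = -1.00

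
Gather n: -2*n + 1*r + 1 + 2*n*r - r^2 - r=n*(2*r - 2) - r^2 + 1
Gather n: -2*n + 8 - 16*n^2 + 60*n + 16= -16*n^2 + 58*n + 24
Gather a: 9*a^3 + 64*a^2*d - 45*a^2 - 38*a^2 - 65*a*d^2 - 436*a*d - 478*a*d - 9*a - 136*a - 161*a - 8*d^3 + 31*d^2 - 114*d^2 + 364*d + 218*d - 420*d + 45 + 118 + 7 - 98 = 9*a^3 + a^2*(64*d - 83) + a*(-65*d^2 - 914*d - 306) - 8*d^3 - 83*d^2 + 162*d + 72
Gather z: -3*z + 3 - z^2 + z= -z^2 - 2*z + 3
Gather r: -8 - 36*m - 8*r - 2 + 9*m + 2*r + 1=-27*m - 6*r - 9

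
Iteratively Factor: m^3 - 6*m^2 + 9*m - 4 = (m - 4)*(m^2 - 2*m + 1) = (m - 4)*(m - 1)*(m - 1)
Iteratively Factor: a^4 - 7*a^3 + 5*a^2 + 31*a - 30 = (a - 1)*(a^3 - 6*a^2 - a + 30) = (a - 1)*(a + 2)*(a^2 - 8*a + 15) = (a - 5)*(a - 1)*(a + 2)*(a - 3)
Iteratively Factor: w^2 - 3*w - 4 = (w - 4)*(w + 1)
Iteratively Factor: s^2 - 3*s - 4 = (s - 4)*(s + 1)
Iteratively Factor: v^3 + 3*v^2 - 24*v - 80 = (v + 4)*(v^2 - v - 20) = (v + 4)^2*(v - 5)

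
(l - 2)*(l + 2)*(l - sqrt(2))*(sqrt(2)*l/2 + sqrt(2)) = sqrt(2)*l^4/2 - l^3 + sqrt(2)*l^3 - 2*sqrt(2)*l^2 - 2*l^2 - 4*sqrt(2)*l + 4*l + 8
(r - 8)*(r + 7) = r^2 - r - 56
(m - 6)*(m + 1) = m^2 - 5*m - 6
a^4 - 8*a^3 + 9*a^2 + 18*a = a*(a - 6)*(a - 3)*(a + 1)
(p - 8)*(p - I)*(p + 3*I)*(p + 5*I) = p^4 - 8*p^3 + 7*I*p^3 - 7*p^2 - 56*I*p^2 + 56*p + 15*I*p - 120*I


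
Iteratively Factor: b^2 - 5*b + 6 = (b - 3)*(b - 2)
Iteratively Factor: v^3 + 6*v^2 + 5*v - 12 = (v + 3)*(v^2 + 3*v - 4) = (v + 3)*(v + 4)*(v - 1)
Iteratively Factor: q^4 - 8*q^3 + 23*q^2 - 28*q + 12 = (q - 2)*(q^3 - 6*q^2 + 11*q - 6) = (q - 2)^2*(q^2 - 4*q + 3) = (q - 3)*(q - 2)^2*(q - 1)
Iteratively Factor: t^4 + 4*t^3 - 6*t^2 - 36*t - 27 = (t + 3)*(t^3 + t^2 - 9*t - 9) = (t - 3)*(t + 3)*(t^2 + 4*t + 3) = (t - 3)*(t + 1)*(t + 3)*(t + 3)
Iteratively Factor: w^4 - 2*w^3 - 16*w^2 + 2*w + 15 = (w - 5)*(w^3 + 3*w^2 - w - 3) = (w - 5)*(w - 1)*(w^2 + 4*w + 3) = (w - 5)*(w - 1)*(w + 3)*(w + 1)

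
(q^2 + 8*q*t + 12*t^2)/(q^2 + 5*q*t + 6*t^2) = (q + 6*t)/(q + 3*t)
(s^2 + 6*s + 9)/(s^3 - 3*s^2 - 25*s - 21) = (s + 3)/(s^2 - 6*s - 7)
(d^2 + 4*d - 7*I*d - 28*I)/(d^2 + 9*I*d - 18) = (d^2 + d*(4 - 7*I) - 28*I)/(d^2 + 9*I*d - 18)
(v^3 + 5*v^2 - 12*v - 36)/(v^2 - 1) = (v^3 + 5*v^2 - 12*v - 36)/(v^2 - 1)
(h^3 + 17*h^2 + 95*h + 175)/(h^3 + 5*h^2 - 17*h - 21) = (h^2 + 10*h + 25)/(h^2 - 2*h - 3)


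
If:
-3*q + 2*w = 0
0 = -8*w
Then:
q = 0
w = 0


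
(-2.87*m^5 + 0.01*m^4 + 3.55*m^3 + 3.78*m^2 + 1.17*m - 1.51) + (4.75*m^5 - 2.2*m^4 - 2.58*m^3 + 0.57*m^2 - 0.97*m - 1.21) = 1.88*m^5 - 2.19*m^4 + 0.97*m^3 + 4.35*m^2 + 0.2*m - 2.72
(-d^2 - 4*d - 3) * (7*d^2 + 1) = -7*d^4 - 28*d^3 - 22*d^2 - 4*d - 3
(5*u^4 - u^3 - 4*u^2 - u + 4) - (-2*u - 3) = 5*u^4 - u^3 - 4*u^2 + u + 7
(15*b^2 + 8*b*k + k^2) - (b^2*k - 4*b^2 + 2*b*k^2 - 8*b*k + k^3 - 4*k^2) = -b^2*k + 19*b^2 - 2*b*k^2 + 16*b*k - k^3 + 5*k^2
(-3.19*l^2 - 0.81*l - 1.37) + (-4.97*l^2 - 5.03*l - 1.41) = -8.16*l^2 - 5.84*l - 2.78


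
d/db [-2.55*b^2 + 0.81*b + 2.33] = 0.81 - 5.1*b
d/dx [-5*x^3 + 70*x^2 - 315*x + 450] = -15*x^2 + 140*x - 315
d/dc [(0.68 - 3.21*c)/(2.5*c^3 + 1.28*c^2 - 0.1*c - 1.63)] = (16.05*c^3 - 0.9912*c^2 - 1.7408*c + 5.3003)/(6.25*c^6 + 6.4*c^5 + 1.1384*c^4 - 8.406*c^3 - 4.1628*c^2 + 0.326*c + 2.6569)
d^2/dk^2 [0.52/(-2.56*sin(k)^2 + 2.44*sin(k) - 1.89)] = (13.631488*sin(k)^4 - 9.744384*sin(k)^3 - 27.415232*sin(k)^2 + 21.8868*sin(k) - 1.159808)/(2.56*sin(k)^2 - 2.44*sin(k) + 1.89)^3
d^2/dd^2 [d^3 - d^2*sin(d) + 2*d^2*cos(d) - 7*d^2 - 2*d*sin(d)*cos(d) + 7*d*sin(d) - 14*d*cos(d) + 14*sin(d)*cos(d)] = d^2*sin(d) - 2*d^2*cos(d) - 15*d*sin(d) + 4*d*sin(2*d) + 10*d*cos(d) + 6*d + 26*sin(d) - 28*sin(2*d) + 18*cos(d) - 4*cos(2*d) - 14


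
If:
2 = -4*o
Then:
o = -1/2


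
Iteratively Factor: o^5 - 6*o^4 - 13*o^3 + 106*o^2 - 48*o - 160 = (o - 2)*(o^4 - 4*o^3 - 21*o^2 + 64*o + 80) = (o - 2)*(o + 1)*(o^3 - 5*o^2 - 16*o + 80) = (o - 5)*(o - 2)*(o + 1)*(o^2 - 16) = (o - 5)*(o - 2)*(o + 1)*(o + 4)*(o - 4)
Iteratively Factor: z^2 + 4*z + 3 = (z + 1)*(z + 3)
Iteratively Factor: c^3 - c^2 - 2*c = (c - 2)*(c^2 + c) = (c - 2)*(c + 1)*(c)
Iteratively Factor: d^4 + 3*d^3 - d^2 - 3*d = (d - 1)*(d^3 + 4*d^2 + 3*d) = d*(d - 1)*(d^2 + 4*d + 3) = d*(d - 1)*(d + 3)*(d + 1)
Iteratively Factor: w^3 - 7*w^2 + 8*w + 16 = (w + 1)*(w^2 - 8*w + 16) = (w - 4)*(w + 1)*(w - 4)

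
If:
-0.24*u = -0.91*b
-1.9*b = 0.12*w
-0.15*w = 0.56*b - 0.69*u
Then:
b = 0.00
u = 0.00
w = 0.00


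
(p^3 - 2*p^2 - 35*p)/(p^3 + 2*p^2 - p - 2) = p*(p^2 - 2*p - 35)/(p^3 + 2*p^2 - p - 2)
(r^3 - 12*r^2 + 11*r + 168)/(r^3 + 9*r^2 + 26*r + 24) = (r^2 - 15*r + 56)/(r^2 + 6*r + 8)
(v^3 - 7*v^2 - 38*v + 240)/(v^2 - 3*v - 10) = (v^2 - 2*v - 48)/(v + 2)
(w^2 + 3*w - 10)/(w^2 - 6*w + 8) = (w + 5)/(w - 4)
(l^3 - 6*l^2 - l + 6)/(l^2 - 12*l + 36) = (l^2 - 1)/(l - 6)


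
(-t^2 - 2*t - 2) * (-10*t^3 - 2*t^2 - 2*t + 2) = 10*t^5 + 22*t^4 + 26*t^3 + 6*t^2 - 4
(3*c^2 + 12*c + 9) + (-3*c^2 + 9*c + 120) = 21*c + 129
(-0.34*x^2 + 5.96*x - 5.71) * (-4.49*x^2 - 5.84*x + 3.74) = 1.5266*x^4 - 24.7748*x^3 - 10.4401*x^2 + 55.6368*x - 21.3554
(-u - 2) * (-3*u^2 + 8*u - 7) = 3*u^3 - 2*u^2 - 9*u + 14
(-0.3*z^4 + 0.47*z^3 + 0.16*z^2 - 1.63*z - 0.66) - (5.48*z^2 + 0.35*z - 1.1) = -0.3*z^4 + 0.47*z^3 - 5.32*z^2 - 1.98*z + 0.44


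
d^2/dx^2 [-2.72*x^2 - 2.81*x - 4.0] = -5.44000000000000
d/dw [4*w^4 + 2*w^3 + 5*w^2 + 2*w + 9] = 16*w^3 + 6*w^2 + 10*w + 2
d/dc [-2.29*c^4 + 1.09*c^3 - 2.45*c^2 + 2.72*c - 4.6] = -9.16*c^3 + 3.27*c^2 - 4.9*c + 2.72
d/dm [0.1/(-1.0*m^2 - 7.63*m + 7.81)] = (0.2*m + 0.763)/(1.0*m^2 + 7.63*m - 7.81)^2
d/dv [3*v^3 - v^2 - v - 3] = 9*v^2 - 2*v - 1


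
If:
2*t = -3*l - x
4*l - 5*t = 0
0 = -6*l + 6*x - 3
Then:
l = -5/56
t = -1/14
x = 23/56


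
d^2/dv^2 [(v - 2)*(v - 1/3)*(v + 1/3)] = 6*v - 4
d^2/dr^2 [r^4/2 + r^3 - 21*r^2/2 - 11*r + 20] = 6*r^2 + 6*r - 21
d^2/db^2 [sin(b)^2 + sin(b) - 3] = -sin(b) + 2*cos(2*b)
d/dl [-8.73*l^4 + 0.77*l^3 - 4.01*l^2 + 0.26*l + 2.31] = -34.92*l^3 + 2.31*l^2 - 8.02*l + 0.26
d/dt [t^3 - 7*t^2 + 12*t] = 3*t^2 - 14*t + 12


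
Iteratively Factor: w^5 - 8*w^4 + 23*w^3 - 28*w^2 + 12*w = (w)*(w^4 - 8*w^3 + 23*w^2 - 28*w + 12) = w*(w - 2)*(w^3 - 6*w^2 + 11*w - 6) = w*(w - 2)^2*(w^2 - 4*w + 3) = w*(w - 2)^2*(w - 1)*(w - 3)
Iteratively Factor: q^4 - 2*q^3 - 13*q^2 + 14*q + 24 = (q - 2)*(q^3 - 13*q - 12) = (q - 2)*(q + 3)*(q^2 - 3*q - 4) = (q - 4)*(q - 2)*(q + 3)*(q + 1)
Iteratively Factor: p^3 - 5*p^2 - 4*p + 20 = (p - 2)*(p^2 - 3*p - 10) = (p - 2)*(p + 2)*(p - 5)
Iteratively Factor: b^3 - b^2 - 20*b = (b + 4)*(b^2 - 5*b) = (b - 5)*(b + 4)*(b)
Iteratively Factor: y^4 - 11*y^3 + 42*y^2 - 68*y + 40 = (y - 2)*(y^3 - 9*y^2 + 24*y - 20) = (y - 5)*(y - 2)*(y^2 - 4*y + 4) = (y - 5)*(y - 2)^2*(y - 2)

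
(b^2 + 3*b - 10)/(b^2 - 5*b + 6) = (b + 5)/(b - 3)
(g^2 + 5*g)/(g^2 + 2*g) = (g + 5)/(g + 2)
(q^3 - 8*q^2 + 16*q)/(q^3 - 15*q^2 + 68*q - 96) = q*(q - 4)/(q^2 - 11*q + 24)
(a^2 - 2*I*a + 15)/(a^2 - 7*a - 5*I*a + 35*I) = (a + 3*I)/(a - 7)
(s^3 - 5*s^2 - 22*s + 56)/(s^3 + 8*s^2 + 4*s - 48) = (s - 7)/(s + 6)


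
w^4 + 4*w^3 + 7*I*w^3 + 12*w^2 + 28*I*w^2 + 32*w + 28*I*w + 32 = (w + 2)^2*(w - I)*(w + 8*I)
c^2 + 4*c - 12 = (c - 2)*(c + 6)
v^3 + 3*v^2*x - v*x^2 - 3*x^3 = (v - x)*(v + x)*(v + 3*x)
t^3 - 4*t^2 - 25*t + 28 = (t - 7)*(t - 1)*(t + 4)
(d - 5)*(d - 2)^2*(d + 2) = d^4 - 7*d^3 + 6*d^2 + 28*d - 40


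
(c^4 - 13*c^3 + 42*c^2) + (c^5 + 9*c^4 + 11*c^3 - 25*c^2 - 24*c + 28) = c^5 + 10*c^4 - 2*c^3 + 17*c^2 - 24*c + 28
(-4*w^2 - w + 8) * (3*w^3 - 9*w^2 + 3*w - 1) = -12*w^5 + 33*w^4 + 21*w^3 - 71*w^2 + 25*w - 8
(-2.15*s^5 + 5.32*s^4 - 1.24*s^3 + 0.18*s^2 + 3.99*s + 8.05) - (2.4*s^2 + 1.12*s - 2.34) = -2.15*s^5 + 5.32*s^4 - 1.24*s^3 - 2.22*s^2 + 2.87*s + 10.39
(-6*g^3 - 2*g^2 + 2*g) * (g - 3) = -6*g^4 + 16*g^3 + 8*g^2 - 6*g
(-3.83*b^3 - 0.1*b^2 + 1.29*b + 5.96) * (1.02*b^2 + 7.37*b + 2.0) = -3.9066*b^5 - 28.3291*b^4 - 7.0812*b^3 + 15.3865*b^2 + 46.5052*b + 11.92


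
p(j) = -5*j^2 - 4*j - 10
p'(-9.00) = 86.00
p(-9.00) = -379.00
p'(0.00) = -4.00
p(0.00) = -10.00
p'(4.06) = -44.60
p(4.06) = -108.66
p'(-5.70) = 53.00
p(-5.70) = -149.65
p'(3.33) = -37.30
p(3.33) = -78.76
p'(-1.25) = 8.50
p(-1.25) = -12.81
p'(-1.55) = 11.50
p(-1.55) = -15.81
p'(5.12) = -55.20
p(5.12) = -161.55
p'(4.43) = -48.30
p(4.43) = -125.84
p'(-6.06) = 56.60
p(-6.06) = -169.38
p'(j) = -10*j - 4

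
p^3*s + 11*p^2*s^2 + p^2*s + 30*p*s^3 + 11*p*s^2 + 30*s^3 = (p + 5*s)*(p + 6*s)*(p*s + s)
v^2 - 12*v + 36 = (v - 6)^2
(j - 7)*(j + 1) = j^2 - 6*j - 7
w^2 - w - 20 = (w - 5)*(w + 4)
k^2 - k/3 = k*(k - 1/3)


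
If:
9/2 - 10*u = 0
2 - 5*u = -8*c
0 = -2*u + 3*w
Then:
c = 1/32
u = 9/20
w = 3/10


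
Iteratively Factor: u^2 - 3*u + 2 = (u - 2)*(u - 1)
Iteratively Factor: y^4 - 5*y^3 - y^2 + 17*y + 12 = (y + 1)*(y^3 - 6*y^2 + 5*y + 12) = (y + 1)^2*(y^2 - 7*y + 12) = (y - 4)*(y + 1)^2*(y - 3)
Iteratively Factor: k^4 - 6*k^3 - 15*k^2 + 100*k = (k - 5)*(k^3 - k^2 - 20*k) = k*(k - 5)*(k^2 - k - 20) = k*(k - 5)^2*(k + 4)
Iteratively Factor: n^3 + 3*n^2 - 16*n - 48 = (n - 4)*(n^2 + 7*n + 12) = (n - 4)*(n + 3)*(n + 4)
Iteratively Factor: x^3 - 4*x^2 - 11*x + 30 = (x - 2)*(x^2 - 2*x - 15) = (x - 5)*(x - 2)*(x + 3)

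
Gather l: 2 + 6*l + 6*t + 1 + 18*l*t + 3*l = l*(18*t + 9) + 6*t + 3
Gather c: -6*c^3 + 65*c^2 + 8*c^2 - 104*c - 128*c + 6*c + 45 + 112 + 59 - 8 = -6*c^3 + 73*c^2 - 226*c + 208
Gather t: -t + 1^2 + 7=8 - t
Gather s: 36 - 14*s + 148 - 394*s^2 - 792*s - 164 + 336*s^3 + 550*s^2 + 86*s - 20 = 336*s^3 + 156*s^2 - 720*s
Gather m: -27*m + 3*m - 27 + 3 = -24*m - 24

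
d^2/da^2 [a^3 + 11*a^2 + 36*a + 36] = 6*a + 22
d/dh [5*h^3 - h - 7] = 15*h^2 - 1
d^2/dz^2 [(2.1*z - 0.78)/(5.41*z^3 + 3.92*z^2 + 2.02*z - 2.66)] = (368.77806*z^5 - 6.738696*z^4 - 246.025416*z^3 + 239.584392*z^2 + 26.9766*z - 0.0644159999999987)/(158.340421*z^9 + 344.192856*z^8 + 426.761358*z^7 + 83.708114*z^6 - 179.121636*z^5 - 249.05244*z^4 - 3.298268*z^3 + 50.647464*z^2 + 42.878136*z - 18.821096)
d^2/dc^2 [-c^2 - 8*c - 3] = -2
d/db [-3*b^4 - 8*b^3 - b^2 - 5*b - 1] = -12*b^3 - 24*b^2 - 2*b - 5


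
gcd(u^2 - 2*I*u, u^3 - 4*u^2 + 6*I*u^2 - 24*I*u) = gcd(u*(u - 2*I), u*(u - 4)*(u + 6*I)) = u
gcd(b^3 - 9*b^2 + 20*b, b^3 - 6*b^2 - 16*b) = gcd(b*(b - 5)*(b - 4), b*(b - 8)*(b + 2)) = b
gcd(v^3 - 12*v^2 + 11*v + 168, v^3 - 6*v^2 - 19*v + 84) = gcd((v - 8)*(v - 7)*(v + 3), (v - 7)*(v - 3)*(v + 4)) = v - 7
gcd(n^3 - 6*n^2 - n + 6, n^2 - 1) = n^2 - 1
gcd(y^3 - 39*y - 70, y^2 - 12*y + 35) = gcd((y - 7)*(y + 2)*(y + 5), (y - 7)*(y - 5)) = y - 7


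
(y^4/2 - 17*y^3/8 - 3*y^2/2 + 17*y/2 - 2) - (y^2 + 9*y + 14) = y^4/2 - 17*y^3/8 - 5*y^2/2 - y/2 - 16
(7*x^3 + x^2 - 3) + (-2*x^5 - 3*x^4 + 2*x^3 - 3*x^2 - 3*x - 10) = -2*x^5 - 3*x^4 + 9*x^3 - 2*x^2 - 3*x - 13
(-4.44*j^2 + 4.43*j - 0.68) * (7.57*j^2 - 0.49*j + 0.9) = -33.6108*j^4 + 35.7107*j^3 - 11.3143*j^2 + 4.3202*j - 0.612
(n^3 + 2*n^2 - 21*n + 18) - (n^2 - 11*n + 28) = n^3 + n^2 - 10*n - 10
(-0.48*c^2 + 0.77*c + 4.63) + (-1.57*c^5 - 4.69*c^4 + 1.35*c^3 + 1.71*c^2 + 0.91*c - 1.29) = -1.57*c^5 - 4.69*c^4 + 1.35*c^3 + 1.23*c^2 + 1.68*c + 3.34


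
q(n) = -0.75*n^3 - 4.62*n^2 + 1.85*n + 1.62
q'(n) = -2.25*n^2 - 9.24*n + 1.85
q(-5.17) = -27.79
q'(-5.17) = -10.52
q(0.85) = -0.61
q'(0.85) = -7.63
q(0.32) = 1.71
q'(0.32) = -1.34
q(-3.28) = -27.69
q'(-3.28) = 7.95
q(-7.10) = 24.02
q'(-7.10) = -45.97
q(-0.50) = -0.37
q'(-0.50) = 5.91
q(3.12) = -60.36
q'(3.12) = -48.88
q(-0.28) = 0.76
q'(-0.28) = 4.26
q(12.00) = -1937.46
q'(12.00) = -433.03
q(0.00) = 1.62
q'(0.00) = 1.85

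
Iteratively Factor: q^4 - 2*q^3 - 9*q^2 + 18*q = (q - 3)*(q^3 + q^2 - 6*q) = (q - 3)*(q + 3)*(q^2 - 2*q) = q*(q - 3)*(q + 3)*(q - 2)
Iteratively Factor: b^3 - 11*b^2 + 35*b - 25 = (b - 1)*(b^2 - 10*b + 25) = (b - 5)*(b - 1)*(b - 5)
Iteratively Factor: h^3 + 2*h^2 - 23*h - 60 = (h - 5)*(h^2 + 7*h + 12) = (h - 5)*(h + 4)*(h + 3)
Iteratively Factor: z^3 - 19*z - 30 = (z + 3)*(z^2 - 3*z - 10) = (z - 5)*(z + 3)*(z + 2)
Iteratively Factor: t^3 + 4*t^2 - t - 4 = (t + 4)*(t^2 - 1) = (t + 1)*(t + 4)*(t - 1)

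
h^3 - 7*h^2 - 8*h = h*(h - 8)*(h + 1)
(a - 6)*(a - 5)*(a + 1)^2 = a^4 - 9*a^3 + 9*a^2 + 49*a + 30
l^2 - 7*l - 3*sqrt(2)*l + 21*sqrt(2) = (l - 7)*(l - 3*sqrt(2))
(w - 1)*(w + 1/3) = w^2 - 2*w/3 - 1/3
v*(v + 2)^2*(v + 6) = v^4 + 10*v^3 + 28*v^2 + 24*v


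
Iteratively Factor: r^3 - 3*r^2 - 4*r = (r)*(r^2 - 3*r - 4) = r*(r - 4)*(r + 1)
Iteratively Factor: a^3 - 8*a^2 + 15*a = (a - 5)*(a^2 - 3*a) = (a - 5)*(a - 3)*(a)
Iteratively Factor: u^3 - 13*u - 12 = (u + 3)*(u^2 - 3*u - 4) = (u + 1)*(u + 3)*(u - 4)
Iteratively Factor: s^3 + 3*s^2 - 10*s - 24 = (s + 4)*(s^2 - s - 6) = (s + 2)*(s + 4)*(s - 3)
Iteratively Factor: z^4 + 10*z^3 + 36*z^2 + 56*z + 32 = (z + 2)*(z^3 + 8*z^2 + 20*z + 16) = (z + 2)^2*(z^2 + 6*z + 8) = (z + 2)^2*(z + 4)*(z + 2)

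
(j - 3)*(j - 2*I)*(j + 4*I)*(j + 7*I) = j^4 - 3*j^3 + 9*I*j^3 - 6*j^2 - 27*I*j^2 + 18*j + 56*I*j - 168*I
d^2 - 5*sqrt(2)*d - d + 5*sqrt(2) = (d - 1)*(d - 5*sqrt(2))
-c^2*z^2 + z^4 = z^2*(-c + z)*(c + z)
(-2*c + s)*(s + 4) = -2*c*s - 8*c + s^2 + 4*s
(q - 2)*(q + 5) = q^2 + 3*q - 10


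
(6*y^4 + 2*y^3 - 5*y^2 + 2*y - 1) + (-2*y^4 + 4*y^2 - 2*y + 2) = 4*y^4 + 2*y^3 - y^2 + 1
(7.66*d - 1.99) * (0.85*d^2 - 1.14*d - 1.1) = 6.511*d^3 - 10.4239*d^2 - 6.1574*d + 2.189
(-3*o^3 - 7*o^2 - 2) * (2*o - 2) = -6*o^4 - 8*o^3 + 14*o^2 - 4*o + 4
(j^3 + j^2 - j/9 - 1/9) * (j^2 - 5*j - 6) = j^5 - 4*j^4 - 100*j^3/9 - 50*j^2/9 + 11*j/9 + 2/3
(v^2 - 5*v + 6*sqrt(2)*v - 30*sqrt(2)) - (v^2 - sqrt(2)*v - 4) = -5*v + 7*sqrt(2)*v - 30*sqrt(2) + 4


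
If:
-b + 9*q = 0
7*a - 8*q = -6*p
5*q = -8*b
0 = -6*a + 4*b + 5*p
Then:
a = 0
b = 0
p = 0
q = 0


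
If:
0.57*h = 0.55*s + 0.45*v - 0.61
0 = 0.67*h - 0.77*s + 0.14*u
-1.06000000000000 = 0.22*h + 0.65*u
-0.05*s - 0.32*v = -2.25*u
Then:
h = -4.72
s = -4.11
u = -0.03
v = 0.40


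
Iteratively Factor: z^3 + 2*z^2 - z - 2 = (z + 1)*(z^2 + z - 2) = (z + 1)*(z + 2)*(z - 1)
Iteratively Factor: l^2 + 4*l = (l)*(l + 4)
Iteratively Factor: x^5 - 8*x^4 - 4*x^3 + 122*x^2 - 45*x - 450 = (x - 5)*(x^4 - 3*x^3 - 19*x^2 + 27*x + 90) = (x - 5)*(x + 2)*(x^3 - 5*x^2 - 9*x + 45) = (x - 5)^2*(x + 2)*(x^2 - 9) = (x - 5)^2*(x - 3)*(x + 2)*(x + 3)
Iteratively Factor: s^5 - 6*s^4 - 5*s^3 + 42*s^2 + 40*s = (s + 1)*(s^4 - 7*s^3 + 2*s^2 + 40*s) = (s - 5)*(s + 1)*(s^3 - 2*s^2 - 8*s) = (s - 5)*(s - 4)*(s + 1)*(s^2 + 2*s) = (s - 5)*(s - 4)*(s + 1)*(s + 2)*(s)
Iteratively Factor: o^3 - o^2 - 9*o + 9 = (o - 3)*(o^2 + 2*o - 3) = (o - 3)*(o + 3)*(o - 1)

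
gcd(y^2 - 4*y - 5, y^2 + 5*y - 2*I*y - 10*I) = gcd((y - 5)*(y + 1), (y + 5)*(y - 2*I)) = 1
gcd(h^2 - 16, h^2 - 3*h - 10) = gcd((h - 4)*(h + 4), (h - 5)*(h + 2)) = 1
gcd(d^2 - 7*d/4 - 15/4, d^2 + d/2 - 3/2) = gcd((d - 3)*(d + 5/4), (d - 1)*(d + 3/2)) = 1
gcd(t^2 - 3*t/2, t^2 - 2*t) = t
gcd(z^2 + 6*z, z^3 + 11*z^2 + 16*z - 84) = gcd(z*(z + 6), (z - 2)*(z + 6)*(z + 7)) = z + 6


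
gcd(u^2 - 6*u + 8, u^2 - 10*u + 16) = u - 2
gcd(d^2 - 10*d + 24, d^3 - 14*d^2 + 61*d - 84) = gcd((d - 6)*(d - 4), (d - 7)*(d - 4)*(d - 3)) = d - 4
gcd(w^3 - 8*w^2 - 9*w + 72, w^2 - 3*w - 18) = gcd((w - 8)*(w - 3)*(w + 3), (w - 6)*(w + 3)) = w + 3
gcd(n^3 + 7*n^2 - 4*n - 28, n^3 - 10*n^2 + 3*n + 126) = 1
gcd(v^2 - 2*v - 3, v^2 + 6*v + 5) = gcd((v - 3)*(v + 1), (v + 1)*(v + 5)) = v + 1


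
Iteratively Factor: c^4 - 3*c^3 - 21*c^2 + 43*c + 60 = (c - 3)*(c^3 - 21*c - 20) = (c - 3)*(c + 4)*(c^2 - 4*c - 5) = (c - 3)*(c + 1)*(c + 4)*(c - 5)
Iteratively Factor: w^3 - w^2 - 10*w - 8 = (w + 1)*(w^2 - 2*w - 8) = (w - 4)*(w + 1)*(w + 2)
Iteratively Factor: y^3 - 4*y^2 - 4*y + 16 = (y - 4)*(y^2 - 4) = (y - 4)*(y - 2)*(y + 2)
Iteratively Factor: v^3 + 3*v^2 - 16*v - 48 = (v - 4)*(v^2 + 7*v + 12) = (v - 4)*(v + 4)*(v + 3)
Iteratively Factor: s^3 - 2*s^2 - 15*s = (s - 5)*(s^2 + 3*s) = s*(s - 5)*(s + 3)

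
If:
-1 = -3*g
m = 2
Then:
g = 1/3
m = 2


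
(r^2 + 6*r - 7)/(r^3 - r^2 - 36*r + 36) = (r + 7)/(r^2 - 36)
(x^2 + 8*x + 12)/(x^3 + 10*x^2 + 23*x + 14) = (x + 6)/(x^2 + 8*x + 7)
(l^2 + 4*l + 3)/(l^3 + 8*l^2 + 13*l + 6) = (l + 3)/(l^2 + 7*l + 6)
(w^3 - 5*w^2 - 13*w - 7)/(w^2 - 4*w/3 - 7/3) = 3*(w^2 - 6*w - 7)/(3*w - 7)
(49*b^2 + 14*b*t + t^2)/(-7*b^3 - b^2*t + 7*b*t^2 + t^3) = (7*b + t)/(-b^2 + t^2)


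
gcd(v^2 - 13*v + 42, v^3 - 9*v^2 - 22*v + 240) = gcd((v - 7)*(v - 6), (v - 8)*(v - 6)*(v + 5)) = v - 6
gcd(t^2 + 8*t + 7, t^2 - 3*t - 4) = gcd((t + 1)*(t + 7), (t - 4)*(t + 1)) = t + 1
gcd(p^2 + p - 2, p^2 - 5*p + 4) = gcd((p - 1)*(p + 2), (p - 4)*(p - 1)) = p - 1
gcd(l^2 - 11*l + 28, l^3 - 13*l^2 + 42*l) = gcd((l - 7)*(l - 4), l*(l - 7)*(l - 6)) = l - 7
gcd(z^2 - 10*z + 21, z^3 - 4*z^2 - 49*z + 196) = z - 7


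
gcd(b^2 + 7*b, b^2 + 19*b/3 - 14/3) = b + 7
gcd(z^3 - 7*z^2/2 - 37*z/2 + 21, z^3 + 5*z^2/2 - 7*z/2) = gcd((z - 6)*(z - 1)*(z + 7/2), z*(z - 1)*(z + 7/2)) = z^2 + 5*z/2 - 7/2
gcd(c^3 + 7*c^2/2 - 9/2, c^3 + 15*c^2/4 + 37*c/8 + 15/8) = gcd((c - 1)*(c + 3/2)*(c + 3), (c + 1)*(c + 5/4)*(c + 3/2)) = c + 3/2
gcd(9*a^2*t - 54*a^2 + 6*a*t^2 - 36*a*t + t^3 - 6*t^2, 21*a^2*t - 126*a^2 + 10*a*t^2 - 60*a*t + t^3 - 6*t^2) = 3*a*t - 18*a + t^2 - 6*t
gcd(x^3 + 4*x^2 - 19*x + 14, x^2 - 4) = x - 2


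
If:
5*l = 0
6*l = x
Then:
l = 0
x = 0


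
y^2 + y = y*(y + 1)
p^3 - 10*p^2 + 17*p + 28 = (p - 7)*(p - 4)*(p + 1)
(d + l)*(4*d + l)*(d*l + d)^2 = 4*d^4*l^2 + 8*d^4*l + 4*d^4 + 5*d^3*l^3 + 10*d^3*l^2 + 5*d^3*l + d^2*l^4 + 2*d^2*l^3 + d^2*l^2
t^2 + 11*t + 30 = (t + 5)*(t + 6)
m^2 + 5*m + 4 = (m + 1)*(m + 4)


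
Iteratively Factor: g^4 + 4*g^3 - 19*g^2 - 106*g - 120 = (g + 2)*(g^3 + 2*g^2 - 23*g - 60) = (g + 2)*(g + 3)*(g^2 - g - 20) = (g - 5)*(g + 2)*(g + 3)*(g + 4)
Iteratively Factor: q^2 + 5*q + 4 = (q + 4)*(q + 1)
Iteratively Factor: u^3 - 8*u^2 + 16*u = (u - 4)*(u^2 - 4*u) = (u - 4)^2*(u)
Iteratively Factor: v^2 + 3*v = (v + 3)*(v)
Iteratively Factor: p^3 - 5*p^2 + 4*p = (p)*(p^2 - 5*p + 4) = p*(p - 4)*(p - 1)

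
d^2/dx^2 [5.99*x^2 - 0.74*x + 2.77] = 11.9800000000000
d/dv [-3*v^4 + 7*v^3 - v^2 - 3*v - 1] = -12*v^3 + 21*v^2 - 2*v - 3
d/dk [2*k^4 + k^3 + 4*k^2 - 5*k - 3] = 8*k^3 + 3*k^2 + 8*k - 5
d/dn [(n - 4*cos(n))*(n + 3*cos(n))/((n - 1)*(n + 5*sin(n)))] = ((1 - n)*(n - 4*cos(n))*(n + 3*cos(n))*(5*cos(n) + 1) + (n - 1)*(n + 5*sin(n))*(n*sin(n) + 2*n + 12*sin(2*n) - cos(n)) - (n + 5*sin(n))*(n - 4*cos(n))*(n + 3*cos(n)))/((n - 1)^2*(n + 5*sin(n))^2)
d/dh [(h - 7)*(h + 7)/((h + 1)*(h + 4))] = (5*h^2 + 106*h + 245)/(h^4 + 10*h^3 + 33*h^2 + 40*h + 16)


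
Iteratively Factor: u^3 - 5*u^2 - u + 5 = (u + 1)*(u^2 - 6*u + 5) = (u - 1)*(u + 1)*(u - 5)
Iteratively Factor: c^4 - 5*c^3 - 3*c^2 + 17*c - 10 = (c + 2)*(c^3 - 7*c^2 + 11*c - 5) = (c - 5)*(c + 2)*(c^2 - 2*c + 1) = (c - 5)*(c - 1)*(c + 2)*(c - 1)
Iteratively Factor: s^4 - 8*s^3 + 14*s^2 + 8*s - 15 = (s + 1)*(s^3 - 9*s^2 + 23*s - 15) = (s - 3)*(s + 1)*(s^2 - 6*s + 5) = (s - 3)*(s - 1)*(s + 1)*(s - 5)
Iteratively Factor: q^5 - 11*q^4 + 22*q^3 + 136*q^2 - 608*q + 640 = (q - 5)*(q^4 - 6*q^3 - 8*q^2 + 96*q - 128) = (q - 5)*(q + 4)*(q^3 - 10*q^2 + 32*q - 32) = (q - 5)*(q - 4)*(q + 4)*(q^2 - 6*q + 8) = (q - 5)*(q - 4)^2*(q + 4)*(q - 2)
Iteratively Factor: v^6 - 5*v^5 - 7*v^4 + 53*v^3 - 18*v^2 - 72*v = (v)*(v^5 - 5*v^4 - 7*v^3 + 53*v^2 - 18*v - 72) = v*(v - 2)*(v^4 - 3*v^3 - 13*v^2 + 27*v + 36) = v*(v - 2)*(v + 1)*(v^3 - 4*v^2 - 9*v + 36) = v*(v - 2)*(v + 1)*(v + 3)*(v^2 - 7*v + 12) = v*(v - 3)*(v - 2)*(v + 1)*(v + 3)*(v - 4)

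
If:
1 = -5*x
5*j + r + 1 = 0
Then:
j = -r/5 - 1/5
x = -1/5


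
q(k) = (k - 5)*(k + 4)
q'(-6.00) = -13.00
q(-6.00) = 22.00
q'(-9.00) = -19.00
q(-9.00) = 70.00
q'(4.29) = 7.58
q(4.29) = -5.89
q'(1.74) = 2.48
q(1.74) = -18.71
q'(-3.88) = -8.76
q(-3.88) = -1.07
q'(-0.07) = -1.14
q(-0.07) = -19.93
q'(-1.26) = -3.52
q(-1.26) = -17.15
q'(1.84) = 2.68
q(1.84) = -18.45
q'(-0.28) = -1.56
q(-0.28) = -19.64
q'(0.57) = 0.14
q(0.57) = -20.25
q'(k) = 2*k - 1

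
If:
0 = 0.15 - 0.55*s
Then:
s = 0.27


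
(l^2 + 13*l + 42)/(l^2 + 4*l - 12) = (l + 7)/(l - 2)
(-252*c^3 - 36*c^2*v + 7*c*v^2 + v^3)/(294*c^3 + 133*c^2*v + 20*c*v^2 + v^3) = (-6*c + v)/(7*c + v)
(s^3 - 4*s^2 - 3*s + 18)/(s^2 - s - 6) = s - 3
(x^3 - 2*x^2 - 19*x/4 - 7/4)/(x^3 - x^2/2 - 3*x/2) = (4*x^2 - 12*x - 7)/(2*x*(2*x - 3))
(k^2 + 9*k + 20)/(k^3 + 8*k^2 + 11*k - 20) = 1/(k - 1)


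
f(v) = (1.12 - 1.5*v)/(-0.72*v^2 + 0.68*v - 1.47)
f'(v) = (1.12 - 1.5*v)*(1.44*v - 0.68)/(-0.72*v^2 + 0.68*v - 1.47)^2 - 1.5/(-0.72*v^2 + 0.68*v - 1.47) = (-1.08*v^2 + 1.6128*v + 1.4434)/(0.5184*v^4 - 0.9792*v^3 + 2.5792*v^2 - 1.9992*v + 2.1609)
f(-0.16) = -0.85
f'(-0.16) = 0.45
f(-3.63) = -0.49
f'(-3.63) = -0.10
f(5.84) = 0.35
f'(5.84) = -0.05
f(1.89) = 0.62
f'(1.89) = 0.08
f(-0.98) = -0.92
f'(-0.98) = -0.15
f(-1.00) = -0.91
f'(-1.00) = -0.15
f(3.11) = 0.56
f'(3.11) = -0.10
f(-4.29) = -0.43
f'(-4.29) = -0.08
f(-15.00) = -0.14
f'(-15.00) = -0.01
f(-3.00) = -0.56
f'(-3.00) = -0.13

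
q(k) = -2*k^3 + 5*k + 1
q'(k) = 5 - 6*k^2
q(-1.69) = 2.20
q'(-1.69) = -12.14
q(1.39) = 2.58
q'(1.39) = -6.59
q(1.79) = -1.52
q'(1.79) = -14.22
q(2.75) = -26.84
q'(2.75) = -40.38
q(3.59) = -73.59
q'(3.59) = -72.33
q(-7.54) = 820.62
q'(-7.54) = -336.11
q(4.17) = -123.17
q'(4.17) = -99.33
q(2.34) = -12.93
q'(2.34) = -27.85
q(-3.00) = 40.00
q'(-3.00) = -49.00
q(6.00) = -401.00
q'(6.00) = -211.00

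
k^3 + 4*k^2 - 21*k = k*(k - 3)*(k + 7)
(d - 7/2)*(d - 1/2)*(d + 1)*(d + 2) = d^4 - d^3 - 33*d^2/4 - 11*d/4 + 7/2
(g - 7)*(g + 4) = g^2 - 3*g - 28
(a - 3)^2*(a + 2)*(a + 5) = a^4 + a^3 - 23*a^2 + 3*a + 90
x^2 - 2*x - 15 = (x - 5)*(x + 3)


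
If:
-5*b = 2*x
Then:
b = -2*x/5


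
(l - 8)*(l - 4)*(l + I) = l^3 - 12*l^2 + I*l^2 + 32*l - 12*I*l + 32*I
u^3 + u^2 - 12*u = u*(u - 3)*(u + 4)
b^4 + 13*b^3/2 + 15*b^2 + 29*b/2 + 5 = (b + 1)*(b + 5/2)*(sqrt(2)*b/2 + sqrt(2))*(sqrt(2)*b + sqrt(2))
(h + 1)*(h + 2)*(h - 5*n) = h^3 - 5*h^2*n + 3*h^2 - 15*h*n + 2*h - 10*n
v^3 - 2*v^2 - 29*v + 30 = (v - 6)*(v - 1)*(v + 5)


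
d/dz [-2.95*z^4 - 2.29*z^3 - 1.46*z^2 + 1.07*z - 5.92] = -11.8*z^3 - 6.87*z^2 - 2.92*z + 1.07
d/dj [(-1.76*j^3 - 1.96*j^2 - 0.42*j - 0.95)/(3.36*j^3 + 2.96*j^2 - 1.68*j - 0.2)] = (1.376*j^4 + 8.736*j^3 + 15.168*j^2 + 6.408*j - 1.512)/(11.2896*j^6 + 19.8912*j^5 - 2.528*j^4 - 11.2896*j^3 + 1.6384*j^2 + 0.672*j + 0.04)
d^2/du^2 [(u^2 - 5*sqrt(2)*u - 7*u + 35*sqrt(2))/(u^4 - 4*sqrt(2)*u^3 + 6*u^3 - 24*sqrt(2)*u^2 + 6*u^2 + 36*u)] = 2*(3*u^8 - 42*sqrt(2)*u^7 - 24*u^7 + 46*u^6 + 310*sqrt(2)*u^6 - 3810*u^5 + 3552*sqrt(2)*u^5 - 34920*u^4 + 17250*sqrt(2)*u^4 - 99660*u^3 + 63372*sqrt(2)*u^3 - 90720*u^2 + 147420*sqrt(2)*u^2 - 181440*u + 22680*sqrt(2)*u + 45360*sqrt(2))/(u^3*(u^9 - 12*sqrt(2)*u^8 + 18*u^8 - 216*sqrt(2)*u^7 + 222*u^7 - 1568*sqrt(2)*u^6 + 2268*u^6 - 7488*sqrt(2)*u^5 + 12996*u^5 - 29808*sqrt(2)*u^4 + 36936*u^4 - 66528*sqrt(2)*u^3 + 74088*u^3 - 46656*sqrt(2)*u^2 + 151632*u^2 - 93312*sqrt(2)*u + 23328*u + 46656))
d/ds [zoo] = 0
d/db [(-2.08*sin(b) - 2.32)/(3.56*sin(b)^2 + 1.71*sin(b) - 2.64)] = (7.4048*sin(b)^2 + 16.5184*sin(b) + 9.4584)*cos(b)/(12.6736*sin(b)^4 + 12.1752*sin(b)^3 - 15.8727*sin(b)^2 - 9.0288*sin(b) + 6.9696)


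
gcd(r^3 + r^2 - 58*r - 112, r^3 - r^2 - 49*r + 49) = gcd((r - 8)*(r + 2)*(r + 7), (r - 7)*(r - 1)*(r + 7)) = r + 7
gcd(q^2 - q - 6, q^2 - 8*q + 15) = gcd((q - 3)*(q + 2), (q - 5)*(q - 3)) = q - 3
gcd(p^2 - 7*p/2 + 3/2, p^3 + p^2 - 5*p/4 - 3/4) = 1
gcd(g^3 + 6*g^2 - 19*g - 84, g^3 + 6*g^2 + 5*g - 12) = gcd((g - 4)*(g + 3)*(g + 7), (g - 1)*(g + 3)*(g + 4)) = g + 3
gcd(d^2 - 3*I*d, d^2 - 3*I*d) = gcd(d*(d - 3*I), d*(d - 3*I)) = d^2 - 3*I*d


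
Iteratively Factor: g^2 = (g)*(g)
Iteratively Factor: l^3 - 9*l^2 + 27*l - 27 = (l - 3)*(l^2 - 6*l + 9) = (l - 3)^2*(l - 3)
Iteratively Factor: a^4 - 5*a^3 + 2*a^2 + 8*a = (a - 4)*(a^3 - a^2 - 2*a) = (a - 4)*(a + 1)*(a^2 - 2*a) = a*(a - 4)*(a + 1)*(a - 2)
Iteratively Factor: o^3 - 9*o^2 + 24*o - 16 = (o - 4)*(o^2 - 5*o + 4) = (o - 4)*(o - 1)*(o - 4)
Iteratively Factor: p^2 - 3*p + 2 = (p - 2)*(p - 1)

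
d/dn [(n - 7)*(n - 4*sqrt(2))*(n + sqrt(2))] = 3*n^2 - 14*n - 6*sqrt(2)*n - 8 + 21*sqrt(2)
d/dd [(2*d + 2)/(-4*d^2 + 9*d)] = 2*(4*d^2 + 8*d - 9)/(d^2*(16*d^2 - 72*d + 81))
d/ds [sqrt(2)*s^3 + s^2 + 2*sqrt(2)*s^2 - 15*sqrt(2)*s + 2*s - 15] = 3*sqrt(2)*s^2 + 2*s + 4*sqrt(2)*s - 15*sqrt(2) + 2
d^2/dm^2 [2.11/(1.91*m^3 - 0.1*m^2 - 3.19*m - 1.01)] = ((0.422 - 24.1806*m)*(-1.91*m^3 + 0.1*m^2 + 3.19*m + 1.01) - 2.11*(-11.46*m^2 + 0.4*m + 6.38)*(-5.73*m^2 + 0.2*m + 3.19))/(-1.91*m^3 + 0.1*m^2 + 3.19*m + 1.01)^3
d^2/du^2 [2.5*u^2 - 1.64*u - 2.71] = 5.00000000000000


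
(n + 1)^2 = n^2 + 2*n + 1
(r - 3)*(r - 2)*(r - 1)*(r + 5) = r^4 - r^3 - 19*r^2 + 49*r - 30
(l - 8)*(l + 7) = l^2 - l - 56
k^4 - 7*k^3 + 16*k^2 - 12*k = k*(k - 3)*(k - 2)^2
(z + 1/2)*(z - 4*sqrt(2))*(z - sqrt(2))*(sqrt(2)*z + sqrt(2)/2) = sqrt(2)*z^4 - 10*z^3 + sqrt(2)*z^3 - 10*z^2 + 33*sqrt(2)*z^2/4 - 5*z/2 + 8*sqrt(2)*z + 2*sqrt(2)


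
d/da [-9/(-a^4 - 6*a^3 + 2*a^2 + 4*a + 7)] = 18*(-2*a^3 - 9*a^2 + 2*a + 2)/(-a^4 - 6*a^3 + 2*a^2 + 4*a + 7)^2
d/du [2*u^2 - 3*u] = 4*u - 3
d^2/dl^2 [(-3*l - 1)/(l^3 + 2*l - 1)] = 2*(-(3*l + 1)*(3*l^2 + 2)^2 + 3*(3*l^2 + l*(3*l + 1) + 2)*(l^3 + 2*l - 1))/(l^3 + 2*l - 1)^3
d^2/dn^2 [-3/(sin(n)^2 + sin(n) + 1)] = 3*(4*sin(n)^3 + 3*sin(n)^2 - 9*sin(n) - 7)*sin(n)/(sin(n)^2 + sin(n) + 1)^3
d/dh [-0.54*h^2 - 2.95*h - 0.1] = -1.08*h - 2.95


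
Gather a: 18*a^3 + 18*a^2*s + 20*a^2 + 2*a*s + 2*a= 18*a^3 + a^2*(18*s + 20) + a*(2*s + 2)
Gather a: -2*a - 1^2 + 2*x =-2*a + 2*x - 1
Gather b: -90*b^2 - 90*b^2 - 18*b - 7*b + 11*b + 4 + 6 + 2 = -180*b^2 - 14*b + 12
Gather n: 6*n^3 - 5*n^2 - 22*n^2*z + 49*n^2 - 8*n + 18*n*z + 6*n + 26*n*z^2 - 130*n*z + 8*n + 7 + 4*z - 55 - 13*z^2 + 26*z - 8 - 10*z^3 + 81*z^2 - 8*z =6*n^3 + n^2*(44 - 22*z) + n*(26*z^2 - 112*z + 6) - 10*z^3 + 68*z^2 + 22*z - 56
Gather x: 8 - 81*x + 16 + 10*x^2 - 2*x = 10*x^2 - 83*x + 24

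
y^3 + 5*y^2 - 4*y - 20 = (y - 2)*(y + 2)*(y + 5)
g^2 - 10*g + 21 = (g - 7)*(g - 3)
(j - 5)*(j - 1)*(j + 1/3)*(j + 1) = j^4 - 14*j^3/3 - 8*j^2/3 + 14*j/3 + 5/3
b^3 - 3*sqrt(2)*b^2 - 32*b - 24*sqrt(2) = (b - 6*sqrt(2))*(b + sqrt(2))*(b + 2*sqrt(2))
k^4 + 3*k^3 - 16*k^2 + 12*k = k*(k - 2)*(k - 1)*(k + 6)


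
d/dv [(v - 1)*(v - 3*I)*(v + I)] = 3*v^2 + v*(-2 - 4*I) + 3 + 2*I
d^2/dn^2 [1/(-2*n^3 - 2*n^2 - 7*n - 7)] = 2*(2*(3*n + 1)*(2*n^3 + 2*n^2 + 7*n + 7) - (6*n^2 + 4*n + 7)^2)/(2*n^3 + 2*n^2 + 7*n + 7)^3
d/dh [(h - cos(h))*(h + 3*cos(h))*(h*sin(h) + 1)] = (h - cos(h))*(h + 3*cos(h))*(h*cos(h) + sin(h)) - (h - cos(h))*(h*sin(h) + 1)*(3*sin(h) - 1) + (h + 3*cos(h))*(h*sin(h) + 1)*(sin(h) + 1)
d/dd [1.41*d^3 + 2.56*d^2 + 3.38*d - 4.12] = 4.23*d^2 + 5.12*d + 3.38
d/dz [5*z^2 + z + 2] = 10*z + 1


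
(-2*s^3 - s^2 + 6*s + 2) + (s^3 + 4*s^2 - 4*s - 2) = -s^3 + 3*s^2 + 2*s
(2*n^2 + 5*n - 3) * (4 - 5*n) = -10*n^3 - 17*n^2 + 35*n - 12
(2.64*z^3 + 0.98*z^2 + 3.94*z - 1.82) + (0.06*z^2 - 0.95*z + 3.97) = 2.64*z^3 + 1.04*z^2 + 2.99*z + 2.15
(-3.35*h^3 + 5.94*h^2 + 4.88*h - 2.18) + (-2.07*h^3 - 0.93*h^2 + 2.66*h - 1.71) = -5.42*h^3 + 5.01*h^2 + 7.54*h - 3.89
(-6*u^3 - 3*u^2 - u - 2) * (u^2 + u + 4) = -6*u^5 - 9*u^4 - 28*u^3 - 15*u^2 - 6*u - 8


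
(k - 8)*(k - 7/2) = k^2 - 23*k/2 + 28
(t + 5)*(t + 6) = t^2 + 11*t + 30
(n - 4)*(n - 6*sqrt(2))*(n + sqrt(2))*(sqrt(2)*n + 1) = sqrt(2)*n^4 - 9*n^3 - 4*sqrt(2)*n^3 - 17*sqrt(2)*n^2 + 36*n^2 - 12*n + 68*sqrt(2)*n + 48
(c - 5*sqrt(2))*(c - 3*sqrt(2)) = c^2 - 8*sqrt(2)*c + 30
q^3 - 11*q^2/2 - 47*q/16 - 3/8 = (q - 6)*(q + 1/4)^2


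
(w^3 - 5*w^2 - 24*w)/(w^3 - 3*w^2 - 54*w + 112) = w*(w + 3)/(w^2 + 5*w - 14)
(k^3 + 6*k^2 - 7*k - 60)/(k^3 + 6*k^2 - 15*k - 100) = (k^2 + k - 12)/(k^2 + k - 20)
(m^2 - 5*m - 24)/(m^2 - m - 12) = (m - 8)/(m - 4)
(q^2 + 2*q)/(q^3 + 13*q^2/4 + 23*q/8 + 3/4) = 8*q/(8*q^2 + 10*q + 3)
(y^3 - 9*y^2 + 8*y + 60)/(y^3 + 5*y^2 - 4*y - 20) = (y^2 - 11*y + 30)/(y^2 + 3*y - 10)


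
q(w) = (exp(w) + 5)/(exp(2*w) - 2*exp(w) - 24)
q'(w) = (exp(w) + 5)*(-2*exp(2*w) + 2*exp(w))/(exp(2*w) - 2*exp(w) - 24)^2 + exp(w)/(exp(2*w) - 2*exp(w) - 24)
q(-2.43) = -0.21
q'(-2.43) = -0.00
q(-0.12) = -0.24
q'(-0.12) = -0.03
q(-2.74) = -0.21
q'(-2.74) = -0.00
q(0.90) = -0.33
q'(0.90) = -0.21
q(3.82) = 0.03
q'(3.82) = -0.03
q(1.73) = -3.07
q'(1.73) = -48.04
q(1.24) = -0.45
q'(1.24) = -0.58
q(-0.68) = -0.22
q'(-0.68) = -0.02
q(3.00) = 0.07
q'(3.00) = -0.11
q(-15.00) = -0.21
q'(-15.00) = 0.00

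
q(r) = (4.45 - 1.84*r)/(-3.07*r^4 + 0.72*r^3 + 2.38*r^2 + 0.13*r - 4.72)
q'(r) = (4.45 - 1.84*r)*(12.28*r^3 - 2.16*r^2 - 4.76*r - 0.13)/(-3.07*r^4 + 0.72*r^3 + 2.38*r^2 + 0.13*r - 4.72)^2 - 1.84/(-3.07*r^4 + 0.72*r^3 + 2.38*r^2 + 0.13*r - 4.72) = (-16.9464*r^4 + 57.2956*r^3 - 5.2328*r^2 - 21.182*r + 8.1063)/(9.4249*r^8 - 4.4208*r^7 - 14.0948*r^6 + 2.629*r^5 + 34.8324*r^4 - 6.178*r^3 - 22.4503*r^2 - 1.2272*r + 22.2784)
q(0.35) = -0.87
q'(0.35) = 0.12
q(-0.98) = -1.03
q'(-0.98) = -1.24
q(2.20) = -0.01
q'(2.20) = 0.05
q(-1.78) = -0.24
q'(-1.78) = -0.45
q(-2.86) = -0.05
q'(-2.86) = -0.06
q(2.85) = 0.00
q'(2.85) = 0.00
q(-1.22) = -0.71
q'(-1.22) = -1.29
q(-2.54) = -0.07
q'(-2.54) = -0.10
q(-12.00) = -0.00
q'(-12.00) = -0.00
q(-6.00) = -0.00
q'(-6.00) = -0.00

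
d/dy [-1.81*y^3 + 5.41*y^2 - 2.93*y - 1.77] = -5.43*y^2 + 10.82*y - 2.93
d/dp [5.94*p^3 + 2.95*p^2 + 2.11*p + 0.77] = 17.82*p^2 + 5.9*p + 2.11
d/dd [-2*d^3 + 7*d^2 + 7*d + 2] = -6*d^2 + 14*d + 7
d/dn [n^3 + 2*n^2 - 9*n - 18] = 3*n^2 + 4*n - 9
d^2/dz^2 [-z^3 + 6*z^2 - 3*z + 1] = 12 - 6*z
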